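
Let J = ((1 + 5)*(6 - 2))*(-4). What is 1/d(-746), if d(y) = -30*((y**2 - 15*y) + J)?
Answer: -1/17028300 ≈ -5.8726e-8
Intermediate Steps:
J = -96 (J = (6*4)*(-4) = 24*(-4) = -96)
d(y) = 2880 - 30*y**2 + 450*y (d(y) = -30*((y**2 - 15*y) - 96) = -30*(-96 + y**2 - 15*y) = 2880 - 30*y**2 + 450*y)
1/d(-746) = 1/(2880 - 30*(-746)**2 + 450*(-746)) = 1/(2880 - 30*556516 - 335700) = 1/(2880 - 16695480 - 335700) = 1/(-17028300) = -1/17028300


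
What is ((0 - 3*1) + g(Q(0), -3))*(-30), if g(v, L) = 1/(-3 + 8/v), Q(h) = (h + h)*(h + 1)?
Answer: 90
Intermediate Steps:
Q(h) = 2*h*(1 + h) (Q(h) = (2*h)*(1 + h) = 2*h*(1 + h))
((0 - 3*1) + g(Q(0), -3))*(-30) = ((0 - 3*1) - 2*0*(1 + 0)/(-8 + 3*(2*0*(1 + 0))))*(-30) = ((0 - 3) - 2*0*1/(-8 + 3*(2*0*1)))*(-30) = (-3 - 1*0/(-8 + 3*0))*(-30) = (-3 - 1*0/(-8 + 0))*(-30) = (-3 - 1*0/(-8))*(-30) = (-3 - 1*0*(-1/8))*(-30) = (-3 + 0)*(-30) = -3*(-30) = 90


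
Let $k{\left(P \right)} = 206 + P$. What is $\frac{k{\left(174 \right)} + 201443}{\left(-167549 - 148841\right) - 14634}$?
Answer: $- \frac{201823}{331024} \approx -0.60969$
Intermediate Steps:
$\frac{k{\left(174 \right)} + 201443}{\left(-167549 - 148841\right) - 14634} = \frac{\left(206 + 174\right) + 201443}{\left(-167549 - 148841\right) - 14634} = \frac{380 + 201443}{\left(-167549 - 148841\right) - 14634} = \frac{201823}{-316390 - 14634} = \frac{201823}{-331024} = 201823 \left(- \frac{1}{331024}\right) = - \frac{201823}{331024}$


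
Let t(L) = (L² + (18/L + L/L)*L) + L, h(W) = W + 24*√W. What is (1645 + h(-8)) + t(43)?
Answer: 3590 + 48*I*√2 ≈ 3590.0 + 67.882*I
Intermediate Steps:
t(L) = L + L² + L*(1 + 18/L) (t(L) = (L² + (18/L + 1)*L) + L = (L² + (1 + 18/L)*L) + L = (L² + L*(1 + 18/L)) + L = L + L² + L*(1 + 18/L))
(1645 + h(-8)) + t(43) = (1645 + (-8 + 24*√(-8))) + (18 + 43² + 2*43) = (1645 + (-8 + 24*(2*I*√2))) + (18 + 1849 + 86) = (1645 + (-8 + 48*I*√2)) + 1953 = (1637 + 48*I*√2) + 1953 = 3590 + 48*I*√2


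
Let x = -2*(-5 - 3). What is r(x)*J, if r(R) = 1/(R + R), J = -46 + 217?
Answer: 171/32 ≈ 5.3438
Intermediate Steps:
J = 171
x = 16 (x = -2*(-8) = 16)
r(R) = 1/(2*R)
r(x)*J = ((½)/16)*171 = ((½)*(1/16))*171 = (1/32)*171 = 171/32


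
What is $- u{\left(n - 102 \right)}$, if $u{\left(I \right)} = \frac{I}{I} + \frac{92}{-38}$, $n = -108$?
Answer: $\frac{27}{19} \approx 1.4211$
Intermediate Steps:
$u{\left(I \right)} = - \frac{27}{19}$ ($u{\left(I \right)} = 1 + 92 \left(- \frac{1}{38}\right) = 1 - \frac{46}{19} = - \frac{27}{19}$)
$- u{\left(n - 102 \right)} = \left(-1\right) \left(- \frac{27}{19}\right) = \frac{27}{19}$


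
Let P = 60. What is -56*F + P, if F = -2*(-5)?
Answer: -500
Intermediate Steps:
F = 10
-56*F + P = -56*10 + 60 = -560 + 60 = -500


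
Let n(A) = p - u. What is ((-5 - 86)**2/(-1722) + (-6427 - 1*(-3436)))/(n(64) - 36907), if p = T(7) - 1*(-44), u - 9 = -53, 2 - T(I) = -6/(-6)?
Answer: 736969/9057228 ≈ 0.081368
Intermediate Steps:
T(I) = 1 (T(I) = 2 - (-6)/(-6) = 2 - (-6)*(-1)/6 = 2 - 1*1 = 2 - 1 = 1)
u = -44 (u = 9 - 53 = -44)
p = 45 (p = 1 - 1*(-44) = 1 + 44 = 45)
n(A) = 89 (n(A) = 45 - 1*(-44) = 45 + 44 = 89)
((-5 - 86)**2/(-1722) + (-6427 - 1*(-3436)))/(n(64) - 36907) = ((-5 - 86)**2/(-1722) + (-6427 - 1*(-3436)))/(89 - 36907) = ((-91)**2*(-1/1722) + (-6427 + 3436))/(-36818) = (8281*(-1/1722) - 2991)*(-1/36818) = (-1183/246 - 2991)*(-1/36818) = -736969/246*(-1/36818) = 736969/9057228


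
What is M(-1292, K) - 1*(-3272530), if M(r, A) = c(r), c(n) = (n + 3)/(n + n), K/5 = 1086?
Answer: 8456218809/2584 ≈ 3.2725e+6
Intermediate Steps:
K = 5430 (K = 5*1086 = 5430)
c(n) = (3 + n)/(2*n) (c(n) = (3 + n)/((2*n)) = (3 + n)*(1/(2*n)) = (3 + n)/(2*n))
M(r, A) = (3 + r)/(2*r)
M(-1292, K) - 1*(-3272530) = (½)*(3 - 1292)/(-1292) - 1*(-3272530) = (½)*(-1/1292)*(-1289) + 3272530 = 1289/2584 + 3272530 = 8456218809/2584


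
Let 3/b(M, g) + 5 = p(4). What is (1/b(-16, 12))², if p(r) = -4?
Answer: 9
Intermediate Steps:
b(M, g) = -⅓ (b(M, g) = 3/(-5 - 4) = 3/(-9) = 3*(-⅑) = -⅓)
(1/b(-16, 12))² = (1/(-⅓))² = (-3)² = 9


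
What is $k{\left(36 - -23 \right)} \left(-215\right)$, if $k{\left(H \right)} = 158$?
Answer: $-33970$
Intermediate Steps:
$k{\left(36 - -23 \right)} \left(-215\right) = 158 \left(-215\right) = -33970$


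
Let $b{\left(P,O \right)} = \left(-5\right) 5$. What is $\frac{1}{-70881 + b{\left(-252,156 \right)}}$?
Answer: $- \frac{1}{70906} \approx -1.4103 \cdot 10^{-5}$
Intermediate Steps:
$b{\left(P,O \right)} = -25$
$\frac{1}{-70881 + b{\left(-252,156 \right)}} = \frac{1}{-70881 - 25} = \frac{1}{-70906} = - \frac{1}{70906}$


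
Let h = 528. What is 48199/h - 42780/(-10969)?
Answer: 551282671/5791632 ≈ 95.186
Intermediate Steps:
48199/h - 42780/(-10969) = 48199/528 - 42780/(-10969) = 48199*(1/528) - 42780*(-1/10969) = 48199/528 + 42780/10969 = 551282671/5791632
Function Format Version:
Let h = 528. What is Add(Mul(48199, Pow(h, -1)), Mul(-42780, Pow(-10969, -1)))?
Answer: Rational(551282671, 5791632) ≈ 95.186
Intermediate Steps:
Add(Mul(48199, Pow(h, -1)), Mul(-42780, Pow(-10969, -1))) = Add(Mul(48199, Pow(528, -1)), Mul(-42780, Pow(-10969, -1))) = Add(Mul(48199, Rational(1, 528)), Mul(-42780, Rational(-1, 10969))) = Add(Rational(48199, 528), Rational(42780, 10969)) = Rational(551282671, 5791632)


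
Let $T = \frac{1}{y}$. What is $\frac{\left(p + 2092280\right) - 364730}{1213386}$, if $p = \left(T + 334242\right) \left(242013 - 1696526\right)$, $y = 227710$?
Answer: $- \frac{110702948599429673}{276300126060} \approx -4.0066 \cdot 10^{5}$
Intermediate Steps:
$T = \frac{1}{227710} \approx 4.3915 \cdot 10^{-6}$
$p = - \frac{110703341979840173}{227710}$ ($p = \left(\frac{1}{227710} + 334242\right) \left(242013 - 1696526\right) = \frac{76110245821}{227710} \left(-1454513\right) = - \frac{110703341979840173}{227710} \approx -4.8616 \cdot 10^{11}$)
$\frac{\left(p + 2092280\right) - 364730}{1213386} = \frac{\left(- \frac{110703341979840173}{227710} + 2092280\right) - 364730}{1213386} = \left(- \frac{110702865546761373}{227710} - 364730\right) \frac{1}{1213386} = \left(- \frac{110702948599429673}{227710}\right) \frac{1}{1213386} = - \frac{110702948599429673}{276300126060}$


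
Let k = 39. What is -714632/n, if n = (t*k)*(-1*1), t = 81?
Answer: 714632/3159 ≈ 226.22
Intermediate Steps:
n = -3159 (n = (81*39)*(-1*1) = 3159*(-1) = -3159)
-714632/n = -714632/(-3159) = -714632*(-1/3159) = 714632/3159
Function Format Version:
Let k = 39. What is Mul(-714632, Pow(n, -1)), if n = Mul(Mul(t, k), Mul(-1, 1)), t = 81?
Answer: Rational(714632, 3159) ≈ 226.22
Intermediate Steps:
n = -3159 (n = Mul(Mul(81, 39), Mul(-1, 1)) = Mul(3159, -1) = -3159)
Mul(-714632, Pow(n, -1)) = Mul(-714632, Pow(-3159, -1)) = Mul(-714632, Rational(-1, 3159)) = Rational(714632, 3159)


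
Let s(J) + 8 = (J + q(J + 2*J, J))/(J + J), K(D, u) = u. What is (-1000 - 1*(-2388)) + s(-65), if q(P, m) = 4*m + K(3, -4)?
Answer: 179729/130 ≈ 1382.5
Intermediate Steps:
q(P, m) = -4 + 4*m (q(P, m) = 4*m - 4 = -4 + 4*m)
s(J) = -8 + (-4 + 5*J)/(2*J) (s(J) = -8 + (J + (-4 + 4*J))/(J + J) = -8 + (-4 + 5*J)/((2*J)) = -8 + (-4 + 5*J)*(1/(2*J)) = -8 + (-4 + 5*J)/(2*J))
(-1000 - 1*(-2388)) + s(-65) = (-1000 - 1*(-2388)) + (-11/2 - 2/(-65)) = (-1000 + 2388) + (-11/2 - 2*(-1/65)) = 1388 + (-11/2 + 2/65) = 1388 - 711/130 = 179729/130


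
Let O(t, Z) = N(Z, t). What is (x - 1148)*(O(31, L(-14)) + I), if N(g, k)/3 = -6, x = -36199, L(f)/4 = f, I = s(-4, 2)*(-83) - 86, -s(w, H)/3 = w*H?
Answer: 78279312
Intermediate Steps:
s(w, H) = -3*H*w (s(w, H) = -3*w*H = -3*H*w)
I = -2078 (I = -3*2*(-4)*(-83) - 86 = 24*(-83) - 86 = -1992 - 86 = -2078)
L(f) = 4*f
N(g, k) = -18 (N(g, k) = 3*(-6) = -18)
O(t, Z) = -18
(x - 1148)*(O(31, L(-14)) + I) = (-36199 - 1148)*(-18 - 2078) = -37347*(-2096) = 78279312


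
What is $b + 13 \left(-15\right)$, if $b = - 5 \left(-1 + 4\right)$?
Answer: $-210$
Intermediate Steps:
$b = -15$ ($b = \left(-5\right) 3 = -15$)
$b + 13 \left(-15\right) = -15 + 13 \left(-15\right) = -15 - 195 = -210$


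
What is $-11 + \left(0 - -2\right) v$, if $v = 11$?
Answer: $11$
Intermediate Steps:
$-11 + \left(0 - -2\right) v = -11 + \left(0 - -2\right) 11 = -11 + \left(0 + 2\right) 11 = -11 + 2 \cdot 11 = -11 + 22 = 11$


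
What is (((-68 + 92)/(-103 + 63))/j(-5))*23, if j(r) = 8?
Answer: -69/40 ≈ -1.7250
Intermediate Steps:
(((-68 + 92)/(-103 + 63))/j(-5))*23 = (((-68 + 92)/(-103 + 63))/8)*23 = ((24/(-40))*(⅛))*23 = ((24*(-1/40))*(⅛))*23 = -⅗*⅛*23 = -3/40*23 = -69/40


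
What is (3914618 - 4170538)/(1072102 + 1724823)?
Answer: -51184/559385 ≈ -0.091501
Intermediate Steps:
(3914618 - 4170538)/(1072102 + 1724823) = -255920/2796925 = -255920*1/2796925 = -51184/559385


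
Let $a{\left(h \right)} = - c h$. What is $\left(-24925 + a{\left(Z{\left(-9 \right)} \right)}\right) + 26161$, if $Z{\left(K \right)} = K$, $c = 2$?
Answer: $1254$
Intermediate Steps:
$a{\left(h \right)} = - 2 h$ ($a{\left(h \right)} = \left(-1\right) 2 h = - 2 h$)
$\left(-24925 + a{\left(Z{\left(-9 \right)} \right)}\right) + 26161 = \left(-24925 - -18\right) + 26161 = \left(-24925 + 18\right) + 26161 = -24907 + 26161 = 1254$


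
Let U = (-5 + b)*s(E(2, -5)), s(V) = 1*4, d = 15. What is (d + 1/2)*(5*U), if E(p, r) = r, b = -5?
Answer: -3100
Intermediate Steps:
s(V) = 4
U = -40 (U = (-5 - 5)*4 = -10*4 = -40)
(d + 1/2)*(5*U) = (15 + 1/2)*(5*(-40)) = (15 + ½)*(-200) = (31/2)*(-200) = -3100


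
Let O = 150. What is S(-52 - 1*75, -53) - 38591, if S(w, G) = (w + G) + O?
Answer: -38621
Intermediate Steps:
S(w, G) = 150 + G + w (S(w, G) = (w + G) + 150 = (G + w) + 150 = 150 + G + w)
S(-52 - 1*75, -53) - 38591 = (150 - 53 + (-52 - 1*75)) - 38591 = (150 - 53 + (-52 - 75)) - 38591 = (150 - 53 - 127) - 38591 = -30 - 38591 = -38621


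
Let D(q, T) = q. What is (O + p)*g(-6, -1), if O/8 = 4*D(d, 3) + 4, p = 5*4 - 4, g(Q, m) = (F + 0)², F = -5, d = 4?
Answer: 4400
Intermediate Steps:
g(Q, m) = 25 (g(Q, m) = (-5 + 0)² = (-5)² = 25)
p = 16 (p = 20 - 4 = 16)
O = 160 (O = 8*(4*4 + 4) = 8*(16 + 4) = 8*20 = 160)
(O + p)*g(-6, -1) = (160 + 16)*25 = 176*25 = 4400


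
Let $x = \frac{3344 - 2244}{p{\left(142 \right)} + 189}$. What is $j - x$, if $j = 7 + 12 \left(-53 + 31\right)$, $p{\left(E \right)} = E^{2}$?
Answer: $- \frac{5231821}{20353} \approx -257.05$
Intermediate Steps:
$j = -257$ ($j = 7 + 12 \left(-22\right) = 7 - 264 = -257$)
$x = \frac{1100}{20353}$ ($x = \frac{3344 - 2244}{142^{2} + 189} = \frac{1100}{20164 + 189} = \frac{1100}{20353} \approx 0.054046$)
$j - x = -257 - \frac{1100}{20353} = - \frac{5231821}{20353}$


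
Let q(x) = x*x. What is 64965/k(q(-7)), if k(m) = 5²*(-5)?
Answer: -12993/25 ≈ -519.72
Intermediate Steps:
q(x) = x²
k(m) = -125 (k(m) = 25*(-5) = -125)
64965/k(q(-7)) = 64965/(-125) = 64965*(-1/125) = -12993/25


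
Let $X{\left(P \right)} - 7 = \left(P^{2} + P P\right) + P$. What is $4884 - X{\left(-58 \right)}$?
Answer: $-1793$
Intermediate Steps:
$X{\left(P \right)} = 7 + P + 2 P^{2}$ ($X{\left(P \right)} = 7 + \left(\left(P^{2} + P P\right) + P\right) = 7 + \left(\left(P^{2} + P^{2}\right) + P\right) = 7 + \left(2 P^{2} + P\right) = 7 + \left(P + 2 P^{2}\right) = 7 + P + 2 P^{2}$)
$4884 - X{\left(-58 \right)} = 4884 - \left(7 - 58 + 2 \left(-58\right)^{2}\right) = 4884 - \left(7 - 58 + 2 \cdot 3364\right) = 4884 - \left(7 - 58 + 6728\right) = 4884 - 6677 = -1793$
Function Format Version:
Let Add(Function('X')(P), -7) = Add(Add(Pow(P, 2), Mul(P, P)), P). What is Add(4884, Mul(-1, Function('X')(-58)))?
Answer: -1793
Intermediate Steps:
Function('X')(P) = Add(7, P, Mul(2, Pow(P, 2))) (Function('X')(P) = Add(7, Add(Add(Pow(P, 2), Mul(P, P)), P)) = Add(7, Add(Add(Pow(P, 2), Pow(P, 2)), P)) = Add(7, Add(Mul(2, Pow(P, 2)), P)) = Add(7, Add(P, Mul(2, Pow(P, 2)))) = Add(7, P, Mul(2, Pow(P, 2))))
Add(4884, Mul(-1, Function('X')(-58))) = Add(4884, Mul(-1, Add(7, -58, Mul(2, Pow(-58, 2))))) = Add(4884, Mul(-1, Add(7, -58, Mul(2, 3364)))) = Add(4884, Mul(-1, Add(7, -58, 6728))) = Add(4884, Mul(-1, 6677)) = Add(4884, -6677) = -1793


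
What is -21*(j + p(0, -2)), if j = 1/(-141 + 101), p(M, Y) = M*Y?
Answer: 21/40 ≈ 0.52500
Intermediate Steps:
j = -1/40 (j = 1/(-40) = -1/40 ≈ -0.025000)
-21*(j + p(0, -2)) = -21*(-1/40 + 0*(-2)) = -21*(-1/40 + 0) = -21*(-1/40) = 21/40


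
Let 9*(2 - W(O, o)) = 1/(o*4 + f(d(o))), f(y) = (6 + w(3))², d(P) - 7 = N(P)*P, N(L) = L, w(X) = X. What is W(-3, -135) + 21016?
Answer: 86825359/4131 ≈ 21018.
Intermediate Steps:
d(P) = 7 + P² (d(P) = 7 + P*P = 7 + P²)
f(y) = 81 (f(y) = (6 + 3)² = 9² = 81)
W(O, o) = 2 - 1/(9*(81 + 4*o)) (W(O, o) = 2 - 1/(9*(o*4 + 81)) = 2 - 1/(9*(4*o + 81)) = 2 - 1/(9*(81 + 4*o)))
W(-3, -135) + 21016 = (1457 + 72*(-135))/(9*(81 + 4*(-135))) + 21016 = (1457 - 9720)/(9*(81 - 540)) + 21016 = (⅑)*(-8263)/(-459) + 21016 = (⅑)*(-1/459)*(-8263) + 21016 = 8263/4131 + 21016 = 86825359/4131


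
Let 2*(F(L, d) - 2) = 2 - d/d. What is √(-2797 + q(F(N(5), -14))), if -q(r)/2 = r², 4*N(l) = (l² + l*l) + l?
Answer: I*√11238/2 ≈ 53.005*I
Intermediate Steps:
N(l) = l²/2 + l/4 (N(l) = ((l² + l*l) + l)/4 = ((l² + l²) + l)/4 = (2*l² + l)/4 = (l + 2*l²)/4 = l²/2 + l/4)
F(L, d) = 5/2 (F(L, d) = 2 + (2 - d/d)/2 = 2 + (2 - 1*1)/2 = 2 + (2 - 1)/2 = 2 + (½)*1 = 2 + ½ = 5/2)
q(r) = -2*r²
√(-2797 + q(F(N(5), -14))) = √(-2797 - 2*(5/2)²) = √(-2797 - 2*25/4) = √(-2797 - 25/2) = √(-5619/2) = I*√11238/2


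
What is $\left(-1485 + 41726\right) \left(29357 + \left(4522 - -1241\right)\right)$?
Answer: $1413263920$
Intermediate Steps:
$\left(-1485 + 41726\right) \left(29357 + \left(4522 - -1241\right)\right) = 40241 \left(29357 + \left(4522 + 1241\right)\right) = 40241 \left(29357 + 5763\right) = 40241 \cdot 35120 = 1413263920$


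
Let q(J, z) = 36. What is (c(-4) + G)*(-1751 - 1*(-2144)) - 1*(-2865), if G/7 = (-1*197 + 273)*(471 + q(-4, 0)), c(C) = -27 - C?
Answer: 105995358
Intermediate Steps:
G = 269724 (G = 7*((-1*197 + 273)*(471 + 36)) = 7*((-197 + 273)*507) = 7*(76*507) = 7*38532 = 269724)
(c(-4) + G)*(-1751 - 1*(-2144)) - 1*(-2865) = ((-27 - 1*(-4)) + 269724)*(-1751 - 1*(-2144)) - 1*(-2865) = ((-27 + 4) + 269724)*(-1751 + 2144) + 2865 = (-23 + 269724)*393 + 2865 = 269701*393 + 2865 = 105992493 + 2865 = 105995358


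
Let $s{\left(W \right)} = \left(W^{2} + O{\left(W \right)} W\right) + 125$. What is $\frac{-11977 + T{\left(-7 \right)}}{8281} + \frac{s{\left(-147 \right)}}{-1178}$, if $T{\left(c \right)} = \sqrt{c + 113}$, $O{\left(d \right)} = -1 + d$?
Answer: $- \frac{26732114}{696787} + \frac{\sqrt{106}}{8281} \approx -38.364$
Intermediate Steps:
$T{\left(c \right)} = \sqrt{113 + c}$
$s{\left(W \right)} = 125 + W^{2} + W \left(-1 + W\right)$ ($s{\left(W \right)} = \left(W^{2} + \left(-1 + W\right) W\right) + 125 = \left(W^{2} + W \left(-1 + W\right)\right) + 125 = 125 + W^{2} + W \left(-1 + W\right)$)
$\frac{-11977 + T{\left(-7 \right)}}{8281} + \frac{s{\left(-147 \right)}}{-1178} = \frac{-11977 + \sqrt{113 - 7}}{8281} + \frac{125 - -147 + 2 \left(-147\right)^{2}}{-1178} = \left(-11977 + \sqrt{106}\right) \frac{1}{8281} + \left(125 + 147 + 2 \cdot 21609\right) \left(- \frac{1}{1178}\right) = \left(- \frac{1711}{1183} + \frac{\sqrt{106}}{8281}\right) + \left(125 + 147 + 43218\right) \left(- \frac{1}{1178}\right) = \left(- \frac{1711}{1183} + \frac{\sqrt{106}}{8281}\right) + 43490 \left(- \frac{1}{1178}\right) = \left(- \frac{1711}{1183} + \frac{\sqrt{106}}{8281}\right) - \frac{21745}{589} = - \frac{26732114}{696787} + \frac{\sqrt{106}}{8281}$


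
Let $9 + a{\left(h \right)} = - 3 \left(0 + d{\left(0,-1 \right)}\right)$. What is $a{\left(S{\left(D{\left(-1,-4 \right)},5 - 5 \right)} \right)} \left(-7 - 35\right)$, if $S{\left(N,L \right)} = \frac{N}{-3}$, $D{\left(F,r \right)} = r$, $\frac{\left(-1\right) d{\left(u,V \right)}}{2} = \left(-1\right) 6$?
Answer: $1890$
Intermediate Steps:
$d{\left(u,V \right)} = 12$ ($d{\left(u,V \right)} = - 2 \left(\left(-1\right) 6\right) = \left(-2\right) \left(-6\right) = 12$)
$S{\left(N,L \right)} = - \frac{N}{3}$ ($S{\left(N,L \right)} = N \left(- \frac{1}{3}\right) = - \frac{N}{3}$)
$a{\left(h \right)} = -45$ ($a{\left(h \right)} = -9 - 3 \left(0 + 12\right) = -9 - 36 = -45$)
$a{\left(S{\left(D{\left(-1,-4 \right)},5 - 5 \right)} \right)} \left(-7 - 35\right) = - 45 \left(-7 - 35\right) = \left(-45\right) \left(-42\right) = 1890$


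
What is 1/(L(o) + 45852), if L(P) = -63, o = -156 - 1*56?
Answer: 1/45789 ≈ 2.1839e-5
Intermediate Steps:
o = -212 (o = -156 - 56 = -212)
1/(L(o) + 45852) = 1/(-63 + 45852) = 1/45789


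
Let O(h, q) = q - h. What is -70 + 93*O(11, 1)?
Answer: -1000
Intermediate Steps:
-70 + 93*O(11, 1) = -70 + 93*(1 - 1*11) = -70 + 93*(1 - 11) = -70 + 93*(-10) = -70 - 930 = -1000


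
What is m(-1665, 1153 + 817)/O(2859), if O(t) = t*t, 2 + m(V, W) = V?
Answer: -1667/8173881 ≈ -0.00020394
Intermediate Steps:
m(V, W) = -2 + V
O(t) = t²
m(-1665, 1153 + 817)/O(2859) = (-2 - 1665)/(2859²) = -1667/8173881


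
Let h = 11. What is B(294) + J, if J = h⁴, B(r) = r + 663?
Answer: 15598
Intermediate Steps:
B(r) = 663 + r
J = 14641 (J = 11⁴ = 14641)
B(294) + J = (663 + 294) + 14641 = 957 + 14641 = 15598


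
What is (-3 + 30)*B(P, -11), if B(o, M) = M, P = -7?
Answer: -297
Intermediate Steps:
(-3 + 30)*B(P, -11) = (-3 + 30)*(-11) = 27*(-11) = -297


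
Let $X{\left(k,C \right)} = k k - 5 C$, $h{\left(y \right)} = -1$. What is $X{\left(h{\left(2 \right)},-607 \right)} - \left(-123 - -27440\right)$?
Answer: $-24281$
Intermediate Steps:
$X{\left(k,C \right)} = k^{2} - 5 C$
$X{\left(h{\left(2 \right)},-607 \right)} - \left(-123 - -27440\right) = \left(\left(-1\right)^{2} - -3035\right) - \left(-123 - -27440\right) = \left(1 + 3035\right) - \left(-123 + 27440\right) = 3036 - 27317 = -24281$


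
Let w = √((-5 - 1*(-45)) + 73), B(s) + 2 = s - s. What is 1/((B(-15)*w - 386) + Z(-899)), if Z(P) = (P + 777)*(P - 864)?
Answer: 475/101982499 + √113/23048044774 ≈ 4.6581e-6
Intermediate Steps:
Z(P) = (-864 + P)*(777 + P) (Z(P) = (777 + P)*(-864 + P) = (-864 + P)*(777 + P))
B(s) = -2 (B(s) = -2 + (s - s) = -2 + 0 = -2)
w = √113 (w = √((-5 + 45) + 73) = √(40 + 73) = √113 ≈ 10.630)
1/((B(-15)*w - 386) + Z(-899)) = 1/((-2*√113 - 386) + (-671328 + (-899)² - 87*(-899))) = 1/((-386 - 2*√113) + (-671328 + 808201 + 78213)) = 1/((-386 - 2*√113) + 215086) = 1/(214700 - 2*√113)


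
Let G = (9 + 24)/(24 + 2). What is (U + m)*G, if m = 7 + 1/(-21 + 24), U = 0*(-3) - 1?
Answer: 209/26 ≈ 8.0385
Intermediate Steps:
U = -1 (U = 0 - 1 = -1)
G = 33/26 ≈ 1.2692
m = 22/3 (m = 7 + 1/3 = 22/3 ≈ 7.3333)
(U + m)*G = (-1 + 22/3)*(33/26) = (19/3)*(33/26) = 209/26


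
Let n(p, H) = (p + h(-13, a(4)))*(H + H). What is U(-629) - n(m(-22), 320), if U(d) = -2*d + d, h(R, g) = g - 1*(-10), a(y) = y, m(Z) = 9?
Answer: -14091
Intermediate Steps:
h(R, g) = 10 + g (h(R, g) = g + 10 = 10 + g)
U(d) = -d
n(p, H) = 2*H*(14 + p) (n(p, H) = (p + (10 + 4))*(H + H) = (p + 14)*(2*H) = (14 + p)*(2*H) = 2*H*(14 + p))
U(-629) - n(m(-22), 320) = -1*(-629) - 2*320*(14 + 9) = 629 - 2*320*23 = 629 - 1*14720 = 629 - 14720 = -14091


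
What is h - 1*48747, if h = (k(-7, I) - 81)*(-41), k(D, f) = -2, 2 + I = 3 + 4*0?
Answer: -45344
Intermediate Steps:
I = 1 (I = -2 + (3 + 4*0) = -2 + (3 + 0) = -2 + 3 = 1)
h = 3403 (h = (-2 - 81)*(-41) = -83*(-41) = 3403)
h - 1*48747 = 3403 - 1*48747 = 3403 - 48747 = -45344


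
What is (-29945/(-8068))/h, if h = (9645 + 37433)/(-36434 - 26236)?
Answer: -938326575/189912652 ≈ -4.9408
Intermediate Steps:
h = -23539/31335 (h = 47078/(-62670) = 47078*(-1/62670) = -23539/31335 ≈ -0.75120)
(-29945/(-8068))/h = (-29945/(-8068))/(-23539/31335) = -29945*(-1/8068)*(-31335/23539) = (29945/8068)*(-31335/23539) = -938326575/189912652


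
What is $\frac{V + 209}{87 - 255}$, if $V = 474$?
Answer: $- \frac{683}{168} \approx -4.0655$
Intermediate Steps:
$\frac{V + 209}{87 - 255} = \frac{474 + 209}{87 - 255} = \frac{683}{-168} = 683 \left(- \frac{1}{168}\right) = - \frac{683}{168}$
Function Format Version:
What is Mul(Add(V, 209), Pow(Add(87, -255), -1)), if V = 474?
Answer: Rational(-683, 168) ≈ -4.0655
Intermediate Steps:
Mul(Add(V, 209), Pow(Add(87, -255), -1)) = Mul(Add(474, 209), Pow(Add(87, -255), -1)) = Mul(683, Pow(-168, -1)) = Mul(683, Rational(-1, 168)) = Rational(-683, 168)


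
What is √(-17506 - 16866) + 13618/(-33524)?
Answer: -6809/16762 + 2*I*√8593 ≈ -0.40622 + 185.4*I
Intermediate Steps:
√(-17506 - 16866) + 13618/(-33524) = √(-34372) + 13618*(-1/33524) = 2*I*√8593 - 6809/16762 = -6809/16762 + 2*I*√8593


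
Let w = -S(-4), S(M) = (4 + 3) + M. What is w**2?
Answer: 9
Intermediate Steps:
S(M) = 7 + M
w = -3 (w = -(7 - 4) = -1*3 = -3)
w**2 = (-3)**2 = 9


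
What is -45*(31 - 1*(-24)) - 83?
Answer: -2558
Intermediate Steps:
-45*(31 - 1*(-24)) - 83 = -45*(31 + 24) - 83 = -45*55 - 83 = -2475 - 83 = -2558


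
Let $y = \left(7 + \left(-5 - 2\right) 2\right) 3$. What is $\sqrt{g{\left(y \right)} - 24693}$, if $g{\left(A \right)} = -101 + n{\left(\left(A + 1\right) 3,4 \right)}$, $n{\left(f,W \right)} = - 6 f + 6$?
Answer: $2 i \sqrt{6107} \approx 156.29 i$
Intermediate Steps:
$n{\left(f,W \right)} = 6 - 6 f$
$y = -21$ ($y = \left(7 - 14\right) 3 = \left(-7\right) 3 = -21$)
$g{\left(A \right)} = -113 - 18 A$ ($g{\left(A \right)} = -101 - \left(-6 + 6 \left(A + 1\right) 3\right) = -101 - \left(-6 + 6 \left(1 + A\right) 3\right) = -101 - \left(-6 + 6 \left(3 + 3 A\right)\right) = -101 + \left(6 - \left(18 + 18 A\right)\right) = -101 - \left(12 + 18 A\right) = -113 - 18 A$)
$\sqrt{g{\left(y \right)} - 24693} = \sqrt{\left(-113 - -378\right) - 24693} = \sqrt{\left(-113 + 378\right) - 24693} = \sqrt{265 - 24693} = \sqrt{-24428} = 2 i \sqrt{6107}$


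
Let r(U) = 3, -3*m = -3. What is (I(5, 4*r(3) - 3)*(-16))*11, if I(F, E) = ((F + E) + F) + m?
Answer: -3520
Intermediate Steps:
m = 1 (m = -⅓*(-3) = 1)
I(F, E) = 1 + E + 2*F (I(F, E) = ((F + E) + F) + 1 = ((E + F) + F) + 1 = (E + 2*F) + 1 = 1 + E + 2*F)
(I(5, 4*r(3) - 3)*(-16))*11 = ((1 + (4*3 - 3) + 2*5)*(-16))*11 = ((1 + (12 - 3) + 10)*(-16))*11 = ((1 + 9 + 10)*(-16))*11 = (20*(-16))*11 = -320*11 = -3520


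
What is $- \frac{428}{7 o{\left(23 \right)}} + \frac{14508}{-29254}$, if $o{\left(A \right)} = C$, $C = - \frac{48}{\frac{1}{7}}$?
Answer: $- \frac{2700263}{8600676} \approx -0.31396$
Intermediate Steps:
$C = -336$ ($C = - 48 \frac{1}{\frac{1}{7}} = \left(-48\right) 7 = -336$)
$o{\left(A \right)} = -336$
$- \frac{428}{7 o{\left(23 \right)}} + \frac{14508}{-29254} = - \frac{428}{7 \left(-336\right)} + \frac{14508}{-29254} = - \frac{428}{-2352} + 14508 \left(- \frac{1}{29254}\right) = \left(-428\right) \left(- \frac{1}{2352}\right) - \frac{7254}{14627} = \frac{107}{588} - \frac{7254}{14627} = - \frac{2700263}{8600676}$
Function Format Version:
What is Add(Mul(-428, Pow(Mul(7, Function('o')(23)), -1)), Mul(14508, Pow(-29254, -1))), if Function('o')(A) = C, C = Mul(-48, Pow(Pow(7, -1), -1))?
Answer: Rational(-2700263, 8600676) ≈ -0.31396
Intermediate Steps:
C = -336 (C = Mul(-48, Pow(Rational(1, 7), -1)) = Mul(-48, 7) = -336)
Function('o')(A) = -336
Add(Mul(-428, Pow(Mul(7, Function('o')(23)), -1)), Mul(14508, Pow(-29254, -1))) = Add(Mul(-428, Pow(Mul(7, -336), -1)), Mul(14508, Pow(-29254, -1))) = Add(Mul(-428, Pow(-2352, -1)), Mul(14508, Rational(-1, 29254))) = Add(Mul(-428, Rational(-1, 2352)), Rational(-7254, 14627)) = Add(Rational(107, 588), Rational(-7254, 14627)) = Rational(-2700263, 8600676)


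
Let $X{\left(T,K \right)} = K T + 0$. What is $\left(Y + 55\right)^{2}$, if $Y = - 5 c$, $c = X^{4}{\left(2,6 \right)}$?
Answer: $10738140625$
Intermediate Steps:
$X{\left(T,K \right)} = K T$
$c = 20736$ ($c = \left(6 \cdot 2\right)^{4} = 12^{4} = 20736$)
$Y = -103680$ ($Y = \left(-5\right) 20736 = -103680$)
$\left(Y + 55\right)^{2} = \left(-103680 + 55\right)^{2} = \left(-103625\right)^{2} = 10738140625$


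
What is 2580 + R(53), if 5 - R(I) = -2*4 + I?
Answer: 2540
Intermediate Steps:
R(I) = 13 - I (R(I) = 5 - (-2*4 + I) = 5 - (-8 + I) = 5 + (8 - I) = 13 - I)
2580 + R(53) = 2580 + (13 - 1*53) = 2580 + (13 - 53) = 2580 - 40 = 2540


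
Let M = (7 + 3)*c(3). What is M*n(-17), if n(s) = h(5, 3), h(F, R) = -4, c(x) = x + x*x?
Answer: -480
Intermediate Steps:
c(x) = x + x²
n(s) = -4
M = 120 (M = (7 + 3)*(3*(1 + 3)) = 10*(3*4) = 10*12 = 120)
M*n(-17) = 120*(-4) = -480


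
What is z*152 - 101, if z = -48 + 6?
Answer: -6485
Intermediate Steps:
z = -42
z*152 - 101 = -42*152 - 101 = -6384 - 101 = -6485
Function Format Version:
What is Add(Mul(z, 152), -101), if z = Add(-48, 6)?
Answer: -6485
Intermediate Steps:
z = -42
Add(Mul(z, 152), -101) = Add(Mul(-42, 152), -101) = Add(-6384, -101) = -6485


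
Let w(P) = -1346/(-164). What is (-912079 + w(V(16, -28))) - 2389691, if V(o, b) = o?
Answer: -270744467/82 ≈ -3.3018e+6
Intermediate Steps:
w(P) = 673/82 (w(P) = -1346*(-1/164) = 673/82)
(-912079 + w(V(16, -28))) - 2389691 = (-912079 + 673/82) - 2389691 = -74789805/82 - 2389691 = -270744467/82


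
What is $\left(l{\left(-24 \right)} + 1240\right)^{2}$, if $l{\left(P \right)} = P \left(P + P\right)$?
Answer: $5721664$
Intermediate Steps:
$l{\left(P \right)} = 2 P^{2}$ ($l{\left(P \right)} = P 2 P = 2 P^{2}$)
$\left(l{\left(-24 \right)} + 1240\right)^{2} = \left(2 \left(-24\right)^{2} + 1240\right)^{2} = \left(2 \cdot 576 + 1240\right)^{2} = \left(1152 + 1240\right)^{2} = 2392^{2} = 5721664$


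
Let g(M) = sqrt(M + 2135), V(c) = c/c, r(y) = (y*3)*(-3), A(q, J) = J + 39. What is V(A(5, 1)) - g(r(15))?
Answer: 1 - 20*sqrt(5) ≈ -43.721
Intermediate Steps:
A(q, J) = 39 + J
r(y) = -9*y (r(y) = (3*y)*(-3) = -9*y)
V(c) = 1
g(M) = sqrt(2135 + M)
V(A(5, 1)) - g(r(15)) = 1 - sqrt(2135 - 9*15) = 1 - sqrt(2135 - 135) = 1 - sqrt(2000) = 1 - 20*sqrt(5)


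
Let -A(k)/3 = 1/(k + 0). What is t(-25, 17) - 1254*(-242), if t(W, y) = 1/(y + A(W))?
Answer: 129884329/428 ≈ 3.0347e+5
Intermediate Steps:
A(k) = -3/k (A(k) = -3/(k + 0) = -3/k)
t(W, y) = 1/(y - 3/W)
t(-25, 17) - 1254*(-242) = -25/(-3 - 25*17) - 1254*(-242) = -25/(-3 - 425) + 303468 = -25/(-428) + 303468 = -25*(-1/428) + 303468 = 25/428 + 303468 = 129884329/428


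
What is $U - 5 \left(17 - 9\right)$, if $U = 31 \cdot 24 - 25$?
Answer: $679$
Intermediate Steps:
$U = 719$ ($U = 744 - 25 = 719$)
$U - 5 \left(17 - 9\right) = 719 - 5 \left(17 - 9\right) = 719 - 40 = 679$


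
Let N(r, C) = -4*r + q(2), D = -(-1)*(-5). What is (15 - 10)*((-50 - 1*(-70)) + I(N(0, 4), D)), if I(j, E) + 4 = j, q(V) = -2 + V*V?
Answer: 90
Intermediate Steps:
q(V) = -2 + V²
D = -5 (D = -1*5 = -5)
N(r, C) = 2 - 4*r (N(r, C) = -4*r + (-2 + 2²) = -4*r + (-2 + 4) = -4*r + 2 = 2 - 4*r)
I(j, E) = -4 + j
(15 - 10)*((-50 - 1*(-70)) + I(N(0, 4), D)) = (15 - 10)*((-50 - 1*(-70)) + (-4 + (2 - 4*0))) = 5*((-50 + 70) + (-4 + (2 + 0))) = 5*(20 + (-4 + 2)) = 5*(20 - 2) = 5*18 = 90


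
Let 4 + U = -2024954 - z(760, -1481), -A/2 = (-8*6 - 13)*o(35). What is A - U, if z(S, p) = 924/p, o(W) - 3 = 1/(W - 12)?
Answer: 68988770842/34063 ≈ 2.0253e+6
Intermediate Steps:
o(W) = 3 + 1/(-12 + W) (o(W) = 3 + 1/(W - 12) = 3 + 1/(-12 + W))
A = 8540/23 (A = -2*(-8*6 - 13)*(-35 + 3*35)/(-12 + 35) = -2*(-48 - 13)*(-35 + 105)/23 = -(-122)*(1/23)*70 = -(-122)*70/23 = -2*(-4270/23) = 8540/23 ≈ 371.30)
U = -2998961874/1481 (U = -4 + (-2024954 - 924/(-1481)) = -4 + (-2024954 - 924*(-1)/1481) = -4 + (-2024954 - 1*(-924/1481)) = -4 + (-2024954 + 924/1481) = -4 - 2998955950/1481 = -2998961874/1481 ≈ -2.0250e+6)
A - U = 8540/23 - 1*(-2998961874/1481) = 8540/23 + 2998961874/1481 = 68988770842/34063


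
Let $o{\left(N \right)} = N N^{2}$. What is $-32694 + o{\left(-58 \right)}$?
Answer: $-227806$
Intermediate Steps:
$o{\left(N \right)} = N^{3}$
$-32694 + o{\left(-58 \right)} = -32694 + \left(-58\right)^{3} = -32694 - 195112 = -227806$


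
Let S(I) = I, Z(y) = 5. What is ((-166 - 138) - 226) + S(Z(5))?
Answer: -525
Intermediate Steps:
((-166 - 138) - 226) + S(Z(5)) = ((-166 - 138) - 226) + 5 = (-304 - 226) + 5 = -530 + 5 = -525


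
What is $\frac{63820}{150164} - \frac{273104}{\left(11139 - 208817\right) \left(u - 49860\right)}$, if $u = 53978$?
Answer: $\frac{249965941367}{587688475157} \approx 0.42534$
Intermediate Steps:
$\frac{63820}{150164} - \frac{273104}{\left(11139 - 208817\right) \left(u - 49860\right)} = \frac{63820}{150164} - \frac{273104}{\left(11139 - 208817\right) \left(53978 - 49860\right)} = 63820 \cdot \frac{1}{150164} - \frac{273104}{\left(-197678\right) 4118} = \frac{15955}{37541} - \frac{273104}{-814038004} = \frac{15955}{37541} - - \frac{5252}{15654577} = \frac{15955}{37541} + \frac{5252}{15654577} = \frac{249965941367}{587688475157}$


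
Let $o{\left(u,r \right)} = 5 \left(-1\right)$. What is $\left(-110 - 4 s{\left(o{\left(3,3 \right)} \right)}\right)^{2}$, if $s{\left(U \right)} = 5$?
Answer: $16900$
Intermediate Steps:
$o{\left(u,r \right)} = -5$
$\left(-110 - 4 s{\left(o{\left(3,3 \right)} \right)}\right)^{2} = \left(-110 - 20\right)^{2} = \left(-130\right)^{2} = 16900$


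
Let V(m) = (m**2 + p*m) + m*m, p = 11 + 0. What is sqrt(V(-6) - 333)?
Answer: I*sqrt(327) ≈ 18.083*I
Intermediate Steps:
p = 11
V(m) = 2*m**2 + 11*m (V(m) = (m**2 + 11*m) + m*m = (m**2 + 11*m) + m**2 = 2*m**2 + 11*m)
sqrt(V(-6) - 333) = sqrt(-6*(11 + 2*(-6)) - 333) = sqrt(-6*(11 - 12) - 333) = sqrt(-6*(-1) - 333) = sqrt(6 - 333) = sqrt(-327) = I*sqrt(327)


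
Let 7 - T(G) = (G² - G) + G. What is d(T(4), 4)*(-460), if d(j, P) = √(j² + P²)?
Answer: -460*√97 ≈ -4530.5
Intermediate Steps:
T(G) = 7 - G² (T(G) = 7 - ((G² - G) + G) = 7 - G²)
d(j, P) = √(P² + j²)
d(T(4), 4)*(-460) = √(4² + (7 - 1*4²)²)*(-460) = √(16 + (7 - 1*16)²)*(-460) = √(16 + (7 - 16)²)*(-460) = √(16 + (-9)²)*(-460) = √(16 + 81)*(-460) = √97*(-460) = -460*√97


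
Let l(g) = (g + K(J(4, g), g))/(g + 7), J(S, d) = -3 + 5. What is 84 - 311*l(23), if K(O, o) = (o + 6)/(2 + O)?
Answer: -27551/120 ≈ -229.59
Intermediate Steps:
J(S, d) = 2
K(O, o) = (6 + o)/(2 + O)
l(g) = (3/2 + 5*g/4)/(7 + g) (l(g) = (g + (6 + g)/(2 + 2))/(g + 7) = (g + (6 + g)/4)/(7 + g) = (g + (3/2 + g/4))/(7 + g) = (3/2 + 5*g/4)/(7 + g))
84 - 311*l(23) = 84 - 311*(6 + 5*23)/(4*(7 + 23)) = 84 - 311*(6 + 115)/(4*30) = 84 - 311*121/(4*30) = 84 - 311*121/120 = 84 - 37631/120 = -27551/120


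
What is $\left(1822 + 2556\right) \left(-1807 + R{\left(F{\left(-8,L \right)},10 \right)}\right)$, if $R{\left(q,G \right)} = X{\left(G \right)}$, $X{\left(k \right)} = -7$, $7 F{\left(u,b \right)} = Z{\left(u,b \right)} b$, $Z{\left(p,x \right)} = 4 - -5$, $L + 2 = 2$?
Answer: $-7941692$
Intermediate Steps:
$L = 0$ ($L = -2 + 2 = 0$)
$Z{\left(p,x \right)} = 9$ ($Z{\left(p,x \right)} = 4 + 5 = 9$)
$F{\left(u,b \right)} = \frac{9 b}{7}$
$R{\left(q,G \right)} = -7$
$\left(1822 + 2556\right) \left(-1807 + R{\left(F{\left(-8,L \right)},10 \right)}\right) = \left(1822 + 2556\right) \left(-1807 - 7\right) = 4378 \left(-1814\right) = -7941692$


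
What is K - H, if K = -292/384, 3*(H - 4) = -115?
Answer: 3223/96 ≈ 33.573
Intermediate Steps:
H = -103/3 (H = 4 + (⅓)*(-115) = 4 - 115/3 = -103/3 ≈ -34.333)
K = -73/96 (K = -292*1/384 = -73/96 ≈ -0.76042)
K - H = -73/96 - 1*(-103/3) = -73/96 + 103/3 = 3223/96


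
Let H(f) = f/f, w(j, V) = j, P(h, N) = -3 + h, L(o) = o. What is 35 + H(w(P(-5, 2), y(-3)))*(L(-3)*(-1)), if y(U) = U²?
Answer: 38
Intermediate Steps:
H(f) = 1
35 + H(w(P(-5, 2), y(-3)))*(L(-3)*(-1)) = 35 + 1*(-3*(-1)) = 35 + 1*3 = 35 + 3 = 38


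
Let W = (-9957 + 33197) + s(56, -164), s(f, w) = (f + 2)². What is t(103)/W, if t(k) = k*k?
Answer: 10609/26604 ≈ 0.39877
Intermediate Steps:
t(k) = k²
s(f, w) = (2 + f)²
W = 26604 (W = (-9957 + 33197) + (2 + 56)² = 23240 + 58² = 23240 + 3364 = 26604)
t(103)/W = 103²/26604 = 10609*(1/26604) = 10609/26604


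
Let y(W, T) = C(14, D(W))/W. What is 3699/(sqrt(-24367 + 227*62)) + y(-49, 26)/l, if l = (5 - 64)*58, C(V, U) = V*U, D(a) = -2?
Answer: -2/11977 - 1233*I*sqrt(10293)/3431 ≈ -0.00016699 - 36.46*I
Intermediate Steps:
C(V, U) = U*V
l = -3422 (l = -59*58 = -3422)
y(W, T) = -28/W (y(W, T) = (-2*14)/W = -28/W)
3699/(sqrt(-24367 + 227*62)) + y(-49, 26)/l = 3699/(sqrt(-24367 + 227*62)) - 28/(-49)/(-3422) = 3699/(sqrt(-24367 + 14074)) - 28*(-1/49)*(-1/3422) = 3699/(sqrt(-10293)) + (4/7)*(-1/3422) = 3699/((I*sqrt(10293))) - 2/11977 = 3699*(-I*sqrt(10293)/10293) - 2/11977 = -1233*I*sqrt(10293)/3431 - 2/11977 = -2/11977 - 1233*I*sqrt(10293)/3431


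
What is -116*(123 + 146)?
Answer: -31204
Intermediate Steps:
-116*(123 + 146) = -116*269 = -31204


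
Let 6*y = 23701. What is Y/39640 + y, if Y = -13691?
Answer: 469712747/118920 ≈ 3949.8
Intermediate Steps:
y = 23701/6 (y = (⅙)*23701 = 23701/6 ≈ 3950.2)
Y/39640 + y = -13691/39640 + 23701/6 = 469712747/118920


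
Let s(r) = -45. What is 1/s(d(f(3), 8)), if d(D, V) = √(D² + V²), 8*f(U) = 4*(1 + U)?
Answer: -1/45 ≈ -0.022222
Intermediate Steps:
f(U) = ½ + U/2 (f(U) = (4*(1 + U))/8 = (4 + 4*U)/8 = ½ + U/2)
1/s(d(f(3), 8)) = 1/(-45) = -1/45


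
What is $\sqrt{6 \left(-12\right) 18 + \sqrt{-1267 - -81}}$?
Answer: $\sqrt{-1296 + i \sqrt{1186}} \approx 0.4783 + 36.003 i$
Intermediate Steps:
$\sqrt{6 \left(-12\right) 18 + \sqrt{-1267 - -81}} = \sqrt{\left(-72\right) 18 + \sqrt{-1267 + \left(-925 + 1006\right)}} = \sqrt{-1296 + \sqrt{-1267 + 81}} = \sqrt{-1296 + \sqrt{-1186}} = \sqrt{-1296 + i \sqrt{1186}}$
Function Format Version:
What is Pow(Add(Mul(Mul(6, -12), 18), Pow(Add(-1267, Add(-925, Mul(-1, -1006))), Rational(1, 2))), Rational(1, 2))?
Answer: Pow(Add(-1296, Mul(I, Pow(1186, Rational(1, 2)))), Rational(1, 2)) ≈ Add(0.4783, Mul(36.003, I))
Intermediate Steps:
Pow(Add(Mul(Mul(6, -12), 18), Pow(Add(-1267, Add(-925, Mul(-1, -1006))), Rational(1, 2))), Rational(1, 2)) = Pow(Add(Mul(-72, 18), Pow(Add(-1267, Add(-925, 1006)), Rational(1, 2))), Rational(1, 2)) = Pow(Add(-1296, Pow(Add(-1267, 81), Rational(1, 2))), Rational(1, 2)) = Pow(Add(-1296, Pow(-1186, Rational(1, 2))), Rational(1, 2)) = Pow(Add(-1296, Mul(I, Pow(1186, Rational(1, 2)))), Rational(1, 2))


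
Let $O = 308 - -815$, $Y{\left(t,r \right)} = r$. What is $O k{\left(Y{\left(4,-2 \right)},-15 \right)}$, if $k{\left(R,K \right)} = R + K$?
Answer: $-19091$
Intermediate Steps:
$k{\left(R,K \right)} = K + R$
$O = 1123$ ($O = 308 + 815 = 1123$)
$O k{\left(Y{\left(4,-2 \right)},-15 \right)} = 1123 \left(-15 - 2\right) = 1123 \left(-17\right) = -19091$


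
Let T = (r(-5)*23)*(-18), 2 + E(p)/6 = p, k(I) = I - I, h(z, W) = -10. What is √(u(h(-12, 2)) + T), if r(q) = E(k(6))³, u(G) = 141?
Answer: √715533 ≈ 845.89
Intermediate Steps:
k(I) = 0
E(p) = -12 + 6*p
r(q) = -1728 (r(q) = (-12 + 6*0)³ = (-12 + 0)³ = (-12)³ = -1728)
T = 715392 (T = -1728*23*(-18) = -39744*(-18) = 715392)
√(u(h(-12, 2)) + T) = √(141 + 715392) = √715533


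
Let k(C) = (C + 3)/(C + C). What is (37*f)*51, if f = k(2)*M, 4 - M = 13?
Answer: -84915/4 ≈ -21229.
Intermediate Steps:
k(C) = (3 + C)/(2*C) (k(C) = (3 + C)/((2*C)) = (3 + C)*(1/(2*C)) = (3 + C)/(2*C))
M = -9 (M = 4 - 1*13 = 4 - 13 = -9)
f = -45/4 (f = ((½)*(3 + 2)/2)*(-9) = ((½)*(½)*5)*(-9) = (5/4)*(-9) = -45/4 ≈ -11.250)
(37*f)*51 = (37*(-45/4))*51 = -1665/4*51 = -84915/4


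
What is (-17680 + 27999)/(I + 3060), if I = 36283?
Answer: 10319/39343 ≈ 0.26228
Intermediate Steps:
(-17680 + 27999)/(I + 3060) = (-17680 + 27999)/(36283 + 3060) = 10319/39343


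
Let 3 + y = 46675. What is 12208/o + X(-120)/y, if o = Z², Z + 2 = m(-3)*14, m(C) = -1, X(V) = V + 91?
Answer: 1112821/23336 ≈ 47.687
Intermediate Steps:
X(V) = 91 + V
y = 46672 (y = -3 + 46675 = 46672)
Z = -16 (Z = -2 - 1*14 = -2 - 14 = -16)
o = 256 (o = (-16)² = 256)
12208/o + X(-120)/y = 12208/256 + (91 - 120)/46672 = 12208*(1/256) - 29*1/46672 = 763/16 - 29/46672 = 1112821/23336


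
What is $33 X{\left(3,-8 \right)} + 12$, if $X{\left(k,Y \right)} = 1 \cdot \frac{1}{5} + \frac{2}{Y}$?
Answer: $\frac{207}{20} \approx 10.35$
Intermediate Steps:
$X{\left(k,Y \right)} = \frac{1}{5} + \frac{2}{Y}$ ($X{\left(k,Y \right)} = 1 \cdot \frac{1}{5} + \frac{2}{Y} = \frac{1}{5} + \frac{2}{Y}$)
$33 X{\left(3,-8 \right)} + 12 = 33 \frac{10 - 8}{5 \left(-8\right)} + 12 = 33 \cdot \frac{1}{5} \left(- \frac{1}{8}\right) 2 + 12 = 33 \left(- \frac{1}{20}\right) + 12 = - \frac{33}{20} + 12 = \frac{207}{20}$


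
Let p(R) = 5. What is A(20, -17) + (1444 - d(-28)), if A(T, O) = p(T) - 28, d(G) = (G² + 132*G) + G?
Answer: 4361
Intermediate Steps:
d(G) = G² + 133*G
A(T, O) = -23 (A(T, O) = 5 - 28 = -23)
A(20, -17) + (1444 - d(-28)) = -23 + (1444 - (-28)*(133 - 28)) = -23 + (1444 - (-28)*105) = -23 + (1444 - 1*(-2940)) = -23 + (1444 + 2940) = -23 + 4384 = 4361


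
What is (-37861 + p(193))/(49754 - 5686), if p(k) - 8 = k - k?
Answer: -37853/44068 ≈ -0.85897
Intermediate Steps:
p(k) = 8 (p(k) = 8 + (k - k) = 8 + 0 = 8)
(-37861 + p(193))/(49754 - 5686) = (-37861 + 8)/(49754 - 5686) = -37853/44068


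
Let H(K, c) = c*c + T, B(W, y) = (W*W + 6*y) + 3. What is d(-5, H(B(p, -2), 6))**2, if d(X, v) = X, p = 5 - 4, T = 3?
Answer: 25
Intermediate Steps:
p = 1
B(W, y) = 3 + W**2 + 6*y (B(W, y) = (W**2 + 6*y) + 3 = 3 + W**2 + 6*y)
H(K, c) = 3 + c**2 (H(K, c) = c*c + 3 = c**2 + 3 = 3 + c**2)
d(-5, H(B(p, -2), 6))**2 = (-5)**2 = 25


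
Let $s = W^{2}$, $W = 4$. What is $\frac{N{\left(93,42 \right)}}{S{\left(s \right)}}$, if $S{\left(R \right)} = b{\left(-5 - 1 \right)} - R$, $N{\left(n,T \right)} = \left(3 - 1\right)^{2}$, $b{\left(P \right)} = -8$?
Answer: $- \frac{1}{6} \approx -0.16667$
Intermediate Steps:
$N{\left(n,T \right)} = 4$ ($N{\left(n,T \right)} = 2^{2} = 4$)
$s = 16$ ($s = 4^{2} = 16$)
$S{\left(R \right)} = -8 - R$
$\frac{N{\left(93,42 \right)}}{S{\left(s \right)}} = \frac{4}{-8 - 16} = \frac{4}{-24} = 4 \left(- \frac{1}{24}\right) = - \frac{1}{6}$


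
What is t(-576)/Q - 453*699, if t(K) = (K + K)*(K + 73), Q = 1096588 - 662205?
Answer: -137545494345/434383 ≈ -3.1665e+5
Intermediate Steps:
Q = 434383
t(K) = 2*K*(73 + K) (t(K) = (2*K)*(73 + K) = 2*K*(73 + K))
t(-576)/Q - 453*699 = (2*(-576)*(73 - 576))/434383 - 453*699 = (2*(-576)*(-503))*(1/434383) - 316647 = 579456*(1/434383) - 316647 = 579456/434383 - 316647 = -137545494345/434383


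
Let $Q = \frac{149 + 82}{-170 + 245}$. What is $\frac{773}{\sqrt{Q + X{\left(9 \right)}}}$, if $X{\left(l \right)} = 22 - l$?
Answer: $\frac{3865 \sqrt{402}}{402} \approx 192.77$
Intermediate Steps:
$Q = \frac{77}{25}$ ($Q = \frac{231}{75} = 231 \cdot \frac{1}{75} = \frac{77}{25} \approx 3.08$)
$\frac{773}{\sqrt{Q + X{\left(9 \right)}}} = \frac{773}{\sqrt{\frac{77}{25} + \left(22 - 9\right)}} = \frac{773}{\sqrt{\frac{77}{25} + 13}} = \frac{773}{\sqrt{\frac{402}{25}}} = \frac{773}{\frac{1}{5} \sqrt{402}} = 773 \frac{5 \sqrt{402}}{402} = \frac{3865 \sqrt{402}}{402}$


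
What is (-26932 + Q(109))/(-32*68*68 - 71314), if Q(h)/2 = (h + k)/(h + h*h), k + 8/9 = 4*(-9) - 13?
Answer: 31589468/257203485 ≈ 0.12282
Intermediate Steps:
k = -449/9 (k = -8/9 + (4*(-9) - 13) = -8/9 + (-36 - 13) = -8/9 - 49 = -449/9 ≈ -49.889)
Q(h) = 2*(-449/9 + h)/(h + h²) (Q(h) = 2*((h - 449/9)/(h + h*h)) = 2*((-449/9 + h)/(h + h²)) = 2*(-449/9 + h)/(h + h²))
(-26932 + Q(109))/(-32*68*68 - 71314) = (-26932 + (2/9)*(-449 + 9*109)/(109*(1 + 109)))/(-32*68*68 - 71314) = (-26932 + (2/9)*(1/109)*(-449 + 981)/110)/(-2176*68 - 71314) = (-26932 + (2/9)*(1/109)*(1/110)*532)/(-147968 - 71314) = (-26932 + 532/53955)/(-219282) = -1453115528/53955*(-1/219282) = 31589468/257203485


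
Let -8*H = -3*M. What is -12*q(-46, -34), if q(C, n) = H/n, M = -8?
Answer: -18/17 ≈ -1.0588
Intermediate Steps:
H = -3 (H = -(-3)*(-8)/8 = -1/8*24 = -3)
q(C, n) = -3/n
-12*q(-46, -34) = -(-36)/(-34) = -(-36)*(-1)/34 = -12*3/34 = -18/17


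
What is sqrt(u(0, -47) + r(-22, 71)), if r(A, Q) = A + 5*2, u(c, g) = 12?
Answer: 0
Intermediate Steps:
r(A, Q) = 10 + A (r(A, Q) = A + 10 = 10 + A)
sqrt(u(0, -47) + r(-22, 71)) = sqrt(12 + (10 - 22)) = sqrt(12 - 12) = sqrt(0) = 0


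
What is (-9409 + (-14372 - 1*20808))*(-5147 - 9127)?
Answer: 636463386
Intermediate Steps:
(-9409 + (-14372 - 1*20808))*(-5147 - 9127) = (-9409 + (-14372 - 20808))*(-14274) = (-9409 - 35180)*(-14274) = -44589*(-14274) = 636463386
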